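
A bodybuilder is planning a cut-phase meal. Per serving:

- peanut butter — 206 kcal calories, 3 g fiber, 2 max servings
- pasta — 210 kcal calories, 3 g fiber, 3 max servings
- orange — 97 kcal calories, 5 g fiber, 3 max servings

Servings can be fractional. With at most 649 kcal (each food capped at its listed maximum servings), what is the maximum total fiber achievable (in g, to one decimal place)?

20.2 g

Fiber per kcal: orange 0.05155, peanut butter 0.01456, pasta 0.01429.
Take 3 servings of orange: uses 291 kcal, +15.0 g fiber (running total 15.0 g).
Take 1.738 servings of peanut butter: uses 358 kcal, +5.2 g fiber (running total 20.2 g).
Filling greedily by fiber-per-kcal is optimal for one linear limit, giving 20.2 g.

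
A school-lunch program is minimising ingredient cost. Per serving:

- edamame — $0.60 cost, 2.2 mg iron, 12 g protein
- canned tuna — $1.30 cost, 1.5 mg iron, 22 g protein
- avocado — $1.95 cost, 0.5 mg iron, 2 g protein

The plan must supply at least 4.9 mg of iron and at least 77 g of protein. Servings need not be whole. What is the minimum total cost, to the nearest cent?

For a min-cost LP with two ≥-constraints, a basic feasible solution has at most two positive variables.
edamame only: max(4.9/2.2, 77/12) = 6.417 servings → $3.85.
canned tuna only: max(4.9/1.5, 77/22) = 3.5 servings → $4.55.
avocado only: max(4.9/0.5, 77/2) = 38.5 servings → $75.08.
edamame + canned tuna with both targets exact would need a negative amount; discard.
edamame + avocado with both targets exact would need a negative amount; discard.
canned tuna + avocado: intersection lies outside the first quadrant.
The minimum over all feasible corners is $3.85.

$3.85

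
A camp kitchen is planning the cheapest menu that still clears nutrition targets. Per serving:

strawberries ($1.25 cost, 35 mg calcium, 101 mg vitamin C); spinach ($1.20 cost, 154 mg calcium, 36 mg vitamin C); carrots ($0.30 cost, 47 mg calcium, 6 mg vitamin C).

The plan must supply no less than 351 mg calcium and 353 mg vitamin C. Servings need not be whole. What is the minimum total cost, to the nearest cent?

A basic optimal solution has at most two foods positive. Try each food alone and each pair with both targets met exactly.
strawberries only: max(351/35, 353/101) = 10.03 servings → $12.54.
spinach only: max(351/154, 353/36) = 9.806 servings → $11.77.
carrots only: max(351/47, 353/6) = 58.83 servings → $17.65.
strawberries + spinach with both tight: 2.919 servings and 1.616 servings → $5.59.
strawberries + carrots with both tight: 3.193 servings and 5.091 servings → $5.52.
spinach + carrots: the both-tight solution has a negative serving — not a feasible corner.
Cheapest feasible corner: $5.52.

$5.52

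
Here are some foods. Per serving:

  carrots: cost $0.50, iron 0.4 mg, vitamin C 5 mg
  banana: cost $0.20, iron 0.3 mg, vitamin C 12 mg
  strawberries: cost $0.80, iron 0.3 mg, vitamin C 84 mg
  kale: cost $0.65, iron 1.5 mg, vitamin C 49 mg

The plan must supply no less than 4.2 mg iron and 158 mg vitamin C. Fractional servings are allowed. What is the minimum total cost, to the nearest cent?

An LP optimum is at a vertex; with two nutrient constraints at most two foods are used. Check each candidate.
carrots only: max(4.2/0.4, 158/5) = 31.6 servings → $15.80.
banana only: max(4.2/0.3, 158/12) = 14 servings → $2.80.
strawberries only: max(4.2/0.3, 158/84) = 14 servings → $11.20.
kale only: max(4.2/1.5, 158/49) = 3.224 servings → $2.10.
carrots + banana with both tight: 0.9091 servings and 12.79 servings → $3.01.
carrots + strawberries with both tight: 9.514 servings and 1.315 servings → $5.81.
carrots + kale with both targets exact would need a negative amount; discard.
banana + strawberries: the both-tight solution has a negative serving — not a feasible corner.
banana + kale with both tight: 9.455 servings and 0.9091 servings → $2.48.
strawberries + kale with both tight: 0.2803 servings and 2.744 servings → $2.01.
The minimum over all feasible corners is $2.01.

$2.01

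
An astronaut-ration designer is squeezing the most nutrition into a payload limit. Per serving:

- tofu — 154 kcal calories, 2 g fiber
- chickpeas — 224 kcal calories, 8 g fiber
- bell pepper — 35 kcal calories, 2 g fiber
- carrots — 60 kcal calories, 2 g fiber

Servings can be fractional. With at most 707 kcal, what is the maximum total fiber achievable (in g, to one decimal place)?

Fiber per kcal: bell pepper 0.05714, chickpeas 0.03571, carrots 0.03333, tofu 0.01299.
With no serving limits, spend the whole calories allowance on bell pepper: 707 kcal / 35 kcal × 2 g = 40.4 g.

40.4 g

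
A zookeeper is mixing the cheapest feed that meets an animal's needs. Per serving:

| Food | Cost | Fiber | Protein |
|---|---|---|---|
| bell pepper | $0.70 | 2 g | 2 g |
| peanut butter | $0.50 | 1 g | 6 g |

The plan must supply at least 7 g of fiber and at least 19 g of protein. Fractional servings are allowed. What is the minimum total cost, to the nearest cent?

$2.81

At the optimum either one food covers both requirements or two foods hit both targets exactly; no other combination can be cheaper.
bell pepper only: max(7/2, 19/2) = 9.5 servings → $6.65.
peanut butter only: max(7/1, 19/6) = 7 servings → $3.50.
bell pepper + peanut butter with both tight: 2.3 servings and 2.4 servings → $2.81.
So the least-cost plan costs $2.81.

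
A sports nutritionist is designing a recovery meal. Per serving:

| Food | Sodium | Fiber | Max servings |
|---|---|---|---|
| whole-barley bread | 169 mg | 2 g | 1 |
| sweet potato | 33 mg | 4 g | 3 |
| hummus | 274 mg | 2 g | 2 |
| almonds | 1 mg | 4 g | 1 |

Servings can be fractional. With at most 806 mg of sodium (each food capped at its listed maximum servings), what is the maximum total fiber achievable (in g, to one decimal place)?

21.9 g

Fiber per mg sodium: almonds 4, sweet potato 0.1212, whole-barley bread 0.01183, hummus 0.007299.
Take 1 serving of almonds: uses 1 mg sodium, +4.0 g fiber (running total 4.0 g).
Take 3 servings of sweet potato: uses 99 mg sodium, +12.0 g fiber (running total 16.0 g).
Take 1 serving of whole-barley bread: uses 169 mg sodium, +2.0 g fiber (running total 18.0 g).
Take 1.96 servings of hummus: uses 537 mg sodium, +3.9 g fiber (running total 21.9 g).
Filling greedily by fiber-per-mg sodium is optimal for one linear limit, giving 21.9 g.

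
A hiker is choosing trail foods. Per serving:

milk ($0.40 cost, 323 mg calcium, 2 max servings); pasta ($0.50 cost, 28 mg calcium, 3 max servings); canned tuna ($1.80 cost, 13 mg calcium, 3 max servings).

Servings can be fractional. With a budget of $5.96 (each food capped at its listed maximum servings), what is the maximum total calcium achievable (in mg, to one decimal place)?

756.4 mg

Calcium per dollar: milk 807.5, pasta 56, canned tuna 7.222.
Take 2 servings of milk: spends $0.80, +646.0 mg calcium (running total 646.0 mg).
Take 3 servings of pasta: spends $1.50, +84.0 mg calcium (running total 730.0 mg).
Take 2.033 servings of canned tuna: spends $3.66, +26.4 mg calcium (running total 756.4 mg).
Filling greedily by calcium-per-dollar is optimal for one linear limit, giving 756.4 mg.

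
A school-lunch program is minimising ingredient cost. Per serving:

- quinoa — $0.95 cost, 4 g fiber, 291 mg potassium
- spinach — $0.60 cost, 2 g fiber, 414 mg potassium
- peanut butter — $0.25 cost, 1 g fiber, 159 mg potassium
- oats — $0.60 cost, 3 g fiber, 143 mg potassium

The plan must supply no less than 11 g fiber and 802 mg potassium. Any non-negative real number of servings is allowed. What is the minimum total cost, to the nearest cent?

$2.32

quinoa only: max(11/4, 802/291) = 2.756 servings → $2.62.
spinach only: max(11/2, 802/414) = 5.5 servings → $3.30.
peanut butter only: max(11/1, 802/159) = 11 servings → $2.75.
oats only: max(11/3, 802/143) = 5.608 servings → $3.37.
quinoa + spinach with both tight: 2.747 servings and 0.006518 servings → $2.61.
quinoa + peanut butter with both tight: 2.745 servings and 0.02029 servings → $2.61.
quinoa + oats with both targets exact would need a negative amount; discard.
spinach + peanut butter: the both-tight solution has a negative serving — not a feasible corner.
spinach + oats with both tight: 0.8713 servings and 3.086 servings → $2.37.
peanut butter + oats with both tight: 2.494 servings and 2.835 servings → $2.32.
The minimum over all feasible corners is $2.32.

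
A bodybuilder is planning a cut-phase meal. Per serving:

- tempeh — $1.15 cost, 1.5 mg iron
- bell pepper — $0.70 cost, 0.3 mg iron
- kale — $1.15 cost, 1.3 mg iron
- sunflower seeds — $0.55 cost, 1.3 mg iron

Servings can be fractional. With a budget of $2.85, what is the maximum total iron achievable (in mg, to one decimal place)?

Iron per dollar: sunflower seeds 2.364, tempeh 1.304, kale 1.13, bell pepper 0.4286.
With no serving limits, spend the whole cost allowance on sunflower seeds: $2.85 / $0.55 × 1.3 mg = 6.7 mg.

6.7 mg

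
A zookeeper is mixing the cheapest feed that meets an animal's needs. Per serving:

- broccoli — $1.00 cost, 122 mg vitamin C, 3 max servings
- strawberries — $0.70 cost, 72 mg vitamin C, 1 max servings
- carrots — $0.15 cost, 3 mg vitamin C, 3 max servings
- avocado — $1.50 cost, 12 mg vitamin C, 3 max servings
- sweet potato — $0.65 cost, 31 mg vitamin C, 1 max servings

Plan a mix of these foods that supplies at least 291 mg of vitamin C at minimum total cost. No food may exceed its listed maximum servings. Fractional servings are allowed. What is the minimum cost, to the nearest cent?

Cost per mg of vitamin C: broccoli $0.0082, strawberries $0.0097, sweet potato $0.0210, carrots $0.0500, avocado $0.1250.
Take 2.385 servings of broccoli: +291.0 mg vitamin C for $2.39 (total $2.39, still need 0.0 mg).
Greedy by cheapest-per-mg is optimal for a single linear constraint, so the minimum cost is $2.39.

$2.39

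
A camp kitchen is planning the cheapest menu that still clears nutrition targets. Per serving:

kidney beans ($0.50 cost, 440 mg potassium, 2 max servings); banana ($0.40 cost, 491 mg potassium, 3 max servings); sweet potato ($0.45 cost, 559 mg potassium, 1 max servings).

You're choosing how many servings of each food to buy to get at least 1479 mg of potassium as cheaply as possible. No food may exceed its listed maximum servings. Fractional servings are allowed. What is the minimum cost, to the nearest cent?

Cost per mg of potassium: sweet potato $0.0008, banana $0.0008, kidney beans $0.0011.
Take 1 serving of sweet potato: +559.0 mg potassium for $0.45 (total $0.45, still need 920.0 mg).
Take 1.874 servings of banana: +920.0 mg potassium for $0.75 (total $1.20, still need 0.0 mg).
Greedy by cheapest-per-mg is optimal for a single linear constraint, so the minimum cost is $1.20.

$1.20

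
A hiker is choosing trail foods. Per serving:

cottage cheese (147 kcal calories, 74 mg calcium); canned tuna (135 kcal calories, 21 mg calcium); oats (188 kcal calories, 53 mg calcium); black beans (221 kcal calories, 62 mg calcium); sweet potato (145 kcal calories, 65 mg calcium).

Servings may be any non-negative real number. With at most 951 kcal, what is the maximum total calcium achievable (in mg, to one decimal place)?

478.7 mg

Calcium per kcal: cottage cheese 0.5034, sweet potato 0.4483, oats 0.2819, black beans 0.2805, canned tuna 0.1556.
With no serving limits, spend the whole calories allowance on cottage cheese: 951 kcal / 147 kcal × 74 mg = 478.7 mg.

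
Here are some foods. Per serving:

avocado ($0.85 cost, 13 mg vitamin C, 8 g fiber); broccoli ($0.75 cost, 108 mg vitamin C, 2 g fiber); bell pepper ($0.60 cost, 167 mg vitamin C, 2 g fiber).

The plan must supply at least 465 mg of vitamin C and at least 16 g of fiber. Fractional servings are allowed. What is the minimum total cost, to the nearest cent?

$2.74

With two linear requirements the optimum uses one or two foods; enumerate the corners.
avocado only: max(465/13, 16/8) = 35.77 servings → $30.40.
broccoli only: max(465/108, 16/2) = 8 servings → $6.00.
bell pepper only: max(465/167, 16/2) = 8 servings → $4.80.
avocado + broccoli with both tight: 0.9523 servings and 4.191 servings → $3.95.
avocado + bell pepper with both tight: 1.33 servings and 2.681 servings → $2.74.
broccoli + bell pepper: the both-tight solution has a negative serving — not a feasible corner.
So the least-cost plan costs $2.74.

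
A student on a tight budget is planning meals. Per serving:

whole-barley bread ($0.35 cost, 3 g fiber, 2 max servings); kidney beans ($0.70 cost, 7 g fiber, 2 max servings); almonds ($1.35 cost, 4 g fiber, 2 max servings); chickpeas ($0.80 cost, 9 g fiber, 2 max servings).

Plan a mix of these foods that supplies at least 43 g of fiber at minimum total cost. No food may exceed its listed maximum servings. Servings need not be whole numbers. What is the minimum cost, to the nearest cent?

$5.39

Cost per g of fiber: chickpeas $0.0889, kidney beans $0.1000, whole-barley bread $0.1167, almonds $0.3375.
Take 2 servings of chickpeas: +18.0 g fiber for $1.60 (total $1.60, still need 25.0 g).
Take 2 servings of kidney beans: +14.0 g fiber for $1.40 (total $3.00, still need 11.0 g).
Take 2 servings of whole-barley bread: +6.0 g fiber for $0.70 (total $3.70, still need 5.0 g).
Take 1.25 servings of almonds: +5.0 g fiber for $1.69 (total $5.39, still need 0.0 g).
Filling from the cheapest source first is optimal under one linear minimum: $5.39.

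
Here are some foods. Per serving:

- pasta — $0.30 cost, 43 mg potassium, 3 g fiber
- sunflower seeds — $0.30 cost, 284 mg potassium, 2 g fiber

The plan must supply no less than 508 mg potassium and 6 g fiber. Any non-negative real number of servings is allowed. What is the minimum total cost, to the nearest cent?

With two linear requirements the optimum uses one or two foods; enumerate the corners.
pasta only: max(508/43, 6/3) = 11.81 servings → $3.54.
sunflower seeds only: max(508/284, 6/2) = 3 servings → $0.90.
pasta + sunflower seeds with both tight: 0.8982 servings and 1.653 servings → $0.77.
The minimum over all feasible corners is $0.77.

$0.77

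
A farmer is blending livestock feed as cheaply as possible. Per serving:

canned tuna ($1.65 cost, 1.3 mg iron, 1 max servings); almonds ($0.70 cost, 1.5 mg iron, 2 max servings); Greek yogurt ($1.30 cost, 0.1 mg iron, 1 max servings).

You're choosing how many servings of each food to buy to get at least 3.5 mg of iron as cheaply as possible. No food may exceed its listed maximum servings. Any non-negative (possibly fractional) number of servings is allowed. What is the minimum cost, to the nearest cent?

$2.03

Cost per mg of iron: almonds $0.4667, canned tuna $1.2692, Greek yogurt $13.0000.
Take 2 servings of almonds: +3.0 mg iron for $1.40 (total $1.40, still need 0.5 mg).
Take 0.3846 servings of canned tuna: +0.5 mg iron for $0.63 (total $2.03, still need 0.0 mg).
Greedy by cheapest-per-mg is optimal for a single linear constraint, so the minimum cost is $2.03.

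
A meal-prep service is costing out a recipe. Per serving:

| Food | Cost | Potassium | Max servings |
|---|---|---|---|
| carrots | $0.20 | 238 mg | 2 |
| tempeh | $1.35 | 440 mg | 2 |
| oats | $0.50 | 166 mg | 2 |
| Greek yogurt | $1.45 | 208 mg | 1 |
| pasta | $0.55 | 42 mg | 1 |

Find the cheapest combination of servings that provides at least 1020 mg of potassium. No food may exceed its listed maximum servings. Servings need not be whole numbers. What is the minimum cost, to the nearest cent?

Cost per mg of potassium: carrots $0.0008, oats $0.0030, tempeh $0.0031, Greek yogurt $0.0070, pasta $0.0131.
Take 2 servings of carrots: +476.0 mg potassium for $0.40 (total $0.40, still need 544.0 mg).
Take 2 servings of oats: +332.0 mg potassium for $1.00 (total $1.40, still need 212.0 mg).
Take 0.4818 servings of tempeh: +212.0 mg potassium for $0.65 (total $2.05, still need 0.0 mg).
Filling from the cheapest source first is optimal under one linear minimum: $2.05.

$2.05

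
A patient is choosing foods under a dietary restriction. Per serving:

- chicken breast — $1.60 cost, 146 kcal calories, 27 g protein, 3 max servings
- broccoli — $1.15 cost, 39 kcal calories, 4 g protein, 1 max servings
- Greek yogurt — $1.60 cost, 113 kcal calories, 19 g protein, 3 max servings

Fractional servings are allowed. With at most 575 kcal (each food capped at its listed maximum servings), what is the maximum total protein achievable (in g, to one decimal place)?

Protein per kcal: chicken breast 0.1849, Greek yogurt 0.1681, broccoli 0.1026.
Take 3 servings of chicken breast: uses 438 kcal, +81.0 g protein (running total 81.0 g).
Take 1.212 servings of Greek yogurt: uses 137 kcal, +23.0 g protein (running total 104.0 g).
Filling greedily by protein-per-kcal is optimal for one linear limit, giving 104.0 g.

104.0 g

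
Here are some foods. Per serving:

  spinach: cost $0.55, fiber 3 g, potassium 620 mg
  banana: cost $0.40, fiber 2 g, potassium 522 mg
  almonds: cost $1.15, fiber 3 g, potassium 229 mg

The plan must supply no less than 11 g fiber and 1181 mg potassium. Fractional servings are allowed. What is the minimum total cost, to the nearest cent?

$2.02

Compare the cost at each extreme point of the feasible region.
spinach only: max(11/3, 1181/620) = 3.667 servings → $2.02.
banana only: max(11/2, 1181/522) = 5.5 servings → $2.20.
almonds only: max(11/3, 1181/229) = 5.157 servings → $5.93.
spinach + banana: the both-tight solution has a negative serving — not a feasible corner.
spinach + almonds with both tight: 0.873 servings and 2.794 servings → $3.69.
banana + almonds with both tight: 0.9242 servings and 3.051 servings → $3.88.
The minimum over all feasible corners is $2.02.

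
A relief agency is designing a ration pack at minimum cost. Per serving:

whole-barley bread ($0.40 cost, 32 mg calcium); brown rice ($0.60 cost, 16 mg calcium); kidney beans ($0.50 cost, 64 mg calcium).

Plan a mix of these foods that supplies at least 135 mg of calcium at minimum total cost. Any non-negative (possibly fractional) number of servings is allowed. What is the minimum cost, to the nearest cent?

Cost per mg of calcium: kidney beans $0.0078, whole-barley bread $0.0125, brown rice $0.0375.
With no serving limits, use only kidney beans: 135 mg / 64 mg = 2.109 servings × $0.50 = $1.05.

$1.05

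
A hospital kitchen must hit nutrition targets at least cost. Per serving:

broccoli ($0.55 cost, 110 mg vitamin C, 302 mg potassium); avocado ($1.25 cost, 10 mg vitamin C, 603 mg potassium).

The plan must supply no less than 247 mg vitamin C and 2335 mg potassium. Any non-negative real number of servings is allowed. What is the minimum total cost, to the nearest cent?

At the optimum either one food covers both requirements or two foods hit both targets exactly; no other combination can be cheaper.
broccoli only: max(247/110, 2335/302) = 7.732 servings → $4.25.
avocado only: max(247/10, 2335/603) = 24.7 servings → $30.88.
broccoli + avocado with both tight: 1.984 servings and 2.879 servings → $4.69.
The minimum over all feasible corners is $4.25.

$4.25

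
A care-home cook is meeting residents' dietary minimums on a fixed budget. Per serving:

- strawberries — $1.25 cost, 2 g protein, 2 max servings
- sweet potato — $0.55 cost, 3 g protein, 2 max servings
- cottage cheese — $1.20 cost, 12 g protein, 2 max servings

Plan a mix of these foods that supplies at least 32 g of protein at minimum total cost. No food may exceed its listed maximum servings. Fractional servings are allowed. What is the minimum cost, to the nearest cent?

$4.75

Cost per g of protein: cottage cheese $0.1000, sweet potato $0.1833, strawberries $0.6250.
Take 2 servings of cottage cheese: +24.0 g protein for $2.40 (total $2.40, still need 8.0 g).
Take 2 servings of sweet potato: +6.0 g protein for $1.10 (total $3.50, still need 2.0 g).
Take 1 serving of strawberries: +2.0 g protein for $1.25 (total $4.75, still need 0.0 g).
Filling from the cheapest source first is optimal under one linear minimum: $4.75.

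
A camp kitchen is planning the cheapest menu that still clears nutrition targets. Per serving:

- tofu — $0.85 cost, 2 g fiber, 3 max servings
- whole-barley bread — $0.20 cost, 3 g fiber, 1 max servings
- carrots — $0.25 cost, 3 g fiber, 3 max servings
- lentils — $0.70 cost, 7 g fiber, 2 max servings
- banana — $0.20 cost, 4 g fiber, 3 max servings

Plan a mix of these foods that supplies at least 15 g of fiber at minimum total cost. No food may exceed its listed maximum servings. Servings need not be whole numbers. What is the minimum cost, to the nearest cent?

Cost per g of fiber: banana $0.0500, whole-barley bread $0.0667, carrots $0.0833, lentils $0.1000, tofu $0.4250.
Take 3 servings of banana: +12.0 g fiber for $0.60 (total $0.60, still need 3.0 g).
Take 1 serving of whole-barley bread: +3.0 g fiber for $0.20 (total $0.80, still need 0.0 g).
Greedy by cheapest-per-g is optimal for a single linear constraint, so the minimum cost is $0.80.

$0.80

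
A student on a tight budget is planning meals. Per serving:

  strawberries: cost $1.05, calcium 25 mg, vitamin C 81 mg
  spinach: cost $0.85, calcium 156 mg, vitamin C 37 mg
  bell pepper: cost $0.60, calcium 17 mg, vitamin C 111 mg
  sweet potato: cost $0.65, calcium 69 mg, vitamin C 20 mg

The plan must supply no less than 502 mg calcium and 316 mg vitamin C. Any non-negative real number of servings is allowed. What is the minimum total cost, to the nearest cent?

$3.67

The cheapest plan sits at a corner of the feasible region — with two constraints it uses at most two foods.
strawberries only: max(502/25, 316/81) = 20.08 servings → $21.08.
spinach only: max(502/156, 316/37) = 8.541 servings → $7.26.
bell pepper only: max(502/17, 316/111) = 29.53 servings → $17.72.
sweet potato only: max(502/69, 316/20) = 15.8 servings → $10.27.
strawberries + spinach with both tight: 2.623 servings and 2.798 servings → $5.13.
strawberries + bell pepper with both targets exact would need a negative amount; discard.
strawberries + sweet potato with both tight: 2.312 servings and 6.438 servings → $6.61.
spinach + bell pepper with both tight: 3.017 servings and 1.841 servings → $3.67.
spinach + sweet potato: the both-tight solution has a negative serving — not a feasible corner.
bell pepper + sweet potato with both tight: 1.607 servings and 6.879 servings → $5.44.
The minimum over all feasible corners is $3.67.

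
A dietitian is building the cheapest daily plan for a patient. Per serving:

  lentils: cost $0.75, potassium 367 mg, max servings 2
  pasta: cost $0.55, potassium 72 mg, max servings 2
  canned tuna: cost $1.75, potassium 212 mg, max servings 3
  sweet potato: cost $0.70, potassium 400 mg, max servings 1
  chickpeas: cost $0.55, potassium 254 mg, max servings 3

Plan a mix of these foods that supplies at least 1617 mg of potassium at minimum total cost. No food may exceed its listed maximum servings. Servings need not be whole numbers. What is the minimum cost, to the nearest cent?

$3.25

Cost per mg of potassium: sweet potato $0.0018, lentils $0.0020, chickpeas $0.0022, pasta $0.0076, canned tuna $0.0083.
Take 1 serving of sweet potato: +400.0 mg potassium for $0.70 (total $0.70, still need 1217.0 mg).
Take 2 servings of lentils: +734.0 mg potassium for $1.50 (total $2.20, still need 483.0 mg).
Take 1.902 servings of chickpeas: +483.0 mg potassium for $1.05 (total $3.25, still need 0.0 mg).
Filling from the cheapest source first is optimal under one linear minimum: $3.25.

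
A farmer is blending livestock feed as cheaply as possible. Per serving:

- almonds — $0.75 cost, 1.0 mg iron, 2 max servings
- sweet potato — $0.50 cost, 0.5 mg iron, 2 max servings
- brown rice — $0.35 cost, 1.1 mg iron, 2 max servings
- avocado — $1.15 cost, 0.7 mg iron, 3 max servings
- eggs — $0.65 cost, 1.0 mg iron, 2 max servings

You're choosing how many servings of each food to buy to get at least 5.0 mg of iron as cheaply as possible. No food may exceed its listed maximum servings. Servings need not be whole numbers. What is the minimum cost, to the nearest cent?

Cost per mg of iron: brown rice $0.3182, eggs $0.6500, almonds $0.7500, sweet potato $1.0000, avocado $1.6429.
Take 2 servings of brown rice: +2.2 mg iron for $0.70 (total $0.70, still need 2.8 mg).
Take 2 servings of eggs: +2.0 mg iron for $1.30 (total $2.00, still need 0.8 mg).
Take 0.8 servings of almonds: +0.8 mg iron for $0.60 (total $2.60, still need 0.0 mg).
Filling from the cheapest source first is optimal under one linear minimum: $2.60.

$2.60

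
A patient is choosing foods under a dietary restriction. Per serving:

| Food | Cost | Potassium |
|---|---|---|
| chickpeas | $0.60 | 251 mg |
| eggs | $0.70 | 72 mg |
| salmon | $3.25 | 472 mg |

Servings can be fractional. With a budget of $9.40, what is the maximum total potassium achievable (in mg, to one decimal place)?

Potassium per dollar: chickpeas 418.3, salmon 145.2, eggs 102.9.
With no serving limits, spend the whole cost allowance on chickpeas: $9.40 / $0.60 × 251 mg = 3932.3 mg.

3932.3 mg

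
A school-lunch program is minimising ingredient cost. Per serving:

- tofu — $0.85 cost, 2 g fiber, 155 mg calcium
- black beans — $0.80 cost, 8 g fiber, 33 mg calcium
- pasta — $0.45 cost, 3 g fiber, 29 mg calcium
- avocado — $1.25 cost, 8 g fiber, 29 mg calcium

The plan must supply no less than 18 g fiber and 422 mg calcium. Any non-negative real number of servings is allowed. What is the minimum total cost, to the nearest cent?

$3.34

The cheapest plan sits at a corner of the feasible region — with two constraints it uses at most two foods.
tofu only: max(18/2, 422/155) = 9 servings → $7.65.
black beans only: max(18/8, 422/33) = 12.79 servings → $10.23.
pasta only: max(18/3, 422/29) = 14.55 servings → $6.55.
avocado only: max(18/8, 422/29) = 14.55 servings → $18.19.
tofu + black beans with both tight: 2.37 servings and 1.658 servings → $3.34.
tofu + pasta with both tight: 1.828 servings and 4.781 servings → $3.71.
tofu + avocado with both tight: 2.415 servings and 1.646 servings → $4.11.
black beans + pasta: intersection lies outside the first quadrant.
black beans + avocado with both targets exact would need a negative amount; discard.
pasta + avocado: the both-tight solution has a negative serving — not a feasible corner.
So the least-cost plan costs $3.34.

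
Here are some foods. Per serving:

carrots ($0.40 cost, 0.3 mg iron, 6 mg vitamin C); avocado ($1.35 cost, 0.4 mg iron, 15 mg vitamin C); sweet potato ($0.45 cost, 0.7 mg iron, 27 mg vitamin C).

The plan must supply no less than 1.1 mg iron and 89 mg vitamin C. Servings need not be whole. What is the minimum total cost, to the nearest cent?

Compare the cost at each extreme point of the feasible region.
carrots only: max(1.1/0.3, 89/6) = 14.83 servings → $5.93.
avocado only: max(1.1/0.4, 89/15) = 5.933 servings → $8.01.
sweet potato only: max(1.1/0.7, 89/27) = 3.296 servings → $1.48.
carrots + avocado with both targets exact would need a negative amount; discard.
carrots + sweet potato: the both-tight solution has a negative serving — not a feasible corner.
avocado + sweet potato: intersection lies outside the first quadrant.
The minimum over all feasible corners is $1.48.

$1.48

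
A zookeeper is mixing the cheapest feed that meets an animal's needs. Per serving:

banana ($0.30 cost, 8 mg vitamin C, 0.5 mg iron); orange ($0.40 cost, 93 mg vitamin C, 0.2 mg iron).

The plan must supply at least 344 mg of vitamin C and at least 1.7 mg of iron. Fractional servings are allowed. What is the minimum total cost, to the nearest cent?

With two linear requirements the optimum uses one or two foods; enumerate the corners.
banana only: max(344/8, 1.7/0.5) = 43 servings → $12.90.
orange only: max(344/93, 1.7/0.2) = 8.5 servings → $3.40.
banana + orange with both tight: 1.989 servings and 3.528 servings → $2.01.
So the least-cost plan costs $2.01.

$2.01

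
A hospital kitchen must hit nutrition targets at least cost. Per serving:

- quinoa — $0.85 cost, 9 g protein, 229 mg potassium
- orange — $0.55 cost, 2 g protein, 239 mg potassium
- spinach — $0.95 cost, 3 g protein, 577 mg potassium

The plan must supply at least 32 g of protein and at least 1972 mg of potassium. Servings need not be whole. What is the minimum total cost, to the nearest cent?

$4.56

Check every corner: each single food scaled to meet both minima, and each pair solved so both constraints bind.
quinoa only: max(32/9, 1972/229) = 8.611 servings → $7.32.
orange only: max(32/2, 1972/239) = 16 servings → $8.80.
spinach only: max(32/3, 1972/577) = 10.67 servings → $10.13.
quinoa + orange with both tight: 2.188 servings and 6.155 servings → $5.24.
quinoa + spinach with both tight: 2.785 servings and 2.312 servings → $4.56.
orange + spinach: the both-tight solution has a negative serving — not a feasible corner.
So the least-cost plan costs $4.56.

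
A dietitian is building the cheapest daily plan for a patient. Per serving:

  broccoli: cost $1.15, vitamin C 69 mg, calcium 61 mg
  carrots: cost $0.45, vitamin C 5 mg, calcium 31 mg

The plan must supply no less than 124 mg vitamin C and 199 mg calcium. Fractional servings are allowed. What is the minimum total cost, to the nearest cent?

Compare the cost at each extreme point of the feasible region.
broccoli only: max(124/69, 199/61) = 3.262 servings → $3.75.
carrots only: max(124/5, 199/31) = 24.8 servings → $11.16.
broccoli + carrots with both tight: 1.553 servings and 3.363 servings → $3.30.
Cheapest feasible corner: $3.30.

$3.30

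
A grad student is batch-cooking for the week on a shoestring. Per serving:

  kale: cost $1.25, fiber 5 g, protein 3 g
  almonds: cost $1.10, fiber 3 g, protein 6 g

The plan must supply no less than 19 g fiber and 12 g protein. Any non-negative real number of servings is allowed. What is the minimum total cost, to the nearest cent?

kale only: max(19/5, 12/3) = 4 servings → $5.00.
almonds only: max(19/3, 12/6) = 6.333 servings → $6.97.
kale + almonds with both tight: 3.714 servings and 0.1429 servings → $4.80.
Cheapest feasible corner: $4.80.

$4.80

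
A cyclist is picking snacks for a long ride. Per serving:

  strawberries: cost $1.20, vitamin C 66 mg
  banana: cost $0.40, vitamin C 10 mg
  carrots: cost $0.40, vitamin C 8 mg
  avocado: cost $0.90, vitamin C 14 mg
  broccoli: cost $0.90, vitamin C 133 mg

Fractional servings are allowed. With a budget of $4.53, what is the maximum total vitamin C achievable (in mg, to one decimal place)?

669.4 mg

Vitamin C per dollar: broccoli 147.8, strawberries 55, banana 25, carrots 20, avocado 15.56.
With no serving limits, spend the whole cost allowance on broccoli: $4.53 / $0.90 × 133 mg = 669.4 mg.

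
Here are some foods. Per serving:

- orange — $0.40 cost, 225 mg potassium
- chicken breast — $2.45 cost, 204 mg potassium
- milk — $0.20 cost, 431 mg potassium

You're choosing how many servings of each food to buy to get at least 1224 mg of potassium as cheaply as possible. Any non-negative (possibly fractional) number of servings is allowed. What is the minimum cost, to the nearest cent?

$0.57

Cost per mg of potassium: milk $0.0005, orange $0.0018, chicken breast $0.0120.
With no serving limits, use only milk: 1224 mg / 431 mg = 2.84 servings × $0.20 = $0.57.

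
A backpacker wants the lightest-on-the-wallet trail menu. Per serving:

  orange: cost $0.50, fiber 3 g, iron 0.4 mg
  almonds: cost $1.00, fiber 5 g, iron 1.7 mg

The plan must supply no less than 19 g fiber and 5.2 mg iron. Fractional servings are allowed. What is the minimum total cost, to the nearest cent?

$3.60

A basic optimal solution has at most two foods positive. Try each food alone and each pair with both targets met exactly.
orange only: max(19/3, 5.2/0.4) = 13 servings → $6.50.
almonds only: max(19/5, 5.2/1.7) = 3.8 servings → $3.80.
orange + almonds with both tight: 2.032 servings and 2.581 servings → $3.60.
Cheapest feasible corner: $3.60.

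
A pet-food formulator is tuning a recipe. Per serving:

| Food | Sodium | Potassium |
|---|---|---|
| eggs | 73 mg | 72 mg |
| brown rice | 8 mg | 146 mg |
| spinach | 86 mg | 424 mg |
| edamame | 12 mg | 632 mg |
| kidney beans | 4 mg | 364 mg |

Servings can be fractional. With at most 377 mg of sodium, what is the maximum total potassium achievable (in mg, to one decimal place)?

34307.0 mg

Potassium per mg sodium: kidney beans 91, edamame 52.67, brown rice 18.25, spinach 4.93, eggs 0.9863.
With no serving limits, spend the whole sodium allowance on kidney beans: 377 mg / 4 mg × 364 mg = 34307.0 mg.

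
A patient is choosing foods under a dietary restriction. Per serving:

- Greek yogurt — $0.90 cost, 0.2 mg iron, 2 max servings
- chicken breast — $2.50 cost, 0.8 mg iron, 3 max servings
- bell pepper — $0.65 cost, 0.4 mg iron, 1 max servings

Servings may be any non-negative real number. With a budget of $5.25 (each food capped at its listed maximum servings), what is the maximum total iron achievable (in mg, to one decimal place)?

1.9 mg

Iron per dollar: bell pepper 0.6154, chicken breast 0.32, Greek yogurt 0.2222.
Take 1 serving of bell pepper: spends $0.65, +0.4 mg iron (running total 0.4 mg).
Take 1.84 servings of chicken breast: spends $4.60, +1.5 mg iron (running total 1.9 mg).
Greedy by best ratio exhausts the cost allowance optimally: 1.9 mg.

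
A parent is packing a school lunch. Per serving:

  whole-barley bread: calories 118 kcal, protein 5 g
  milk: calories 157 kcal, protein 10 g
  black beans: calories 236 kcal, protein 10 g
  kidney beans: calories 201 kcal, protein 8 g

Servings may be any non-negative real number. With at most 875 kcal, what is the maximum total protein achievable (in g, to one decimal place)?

55.7 g

Protein per kcal: milk 0.06369, whole-barley bread 0.04237, black beans 0.04237, kidney beans 0.0398.
With no serving limits, spend the whole calories allowance on milk: 875 kcal / 157 kcal × 10 g = 55.7 g.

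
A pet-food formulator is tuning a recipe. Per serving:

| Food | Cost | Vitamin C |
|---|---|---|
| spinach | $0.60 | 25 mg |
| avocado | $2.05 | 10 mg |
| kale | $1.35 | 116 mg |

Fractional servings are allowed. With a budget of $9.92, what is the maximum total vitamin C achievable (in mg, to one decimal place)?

Vitamin C per dollar: kale 85.93, spinach 41.67, avocado 4.878.
With no serving limits, spend the whole cost allowance on kale: $9.92 / $1.35 × 116 mg = 852.4 mg.

852.4 mg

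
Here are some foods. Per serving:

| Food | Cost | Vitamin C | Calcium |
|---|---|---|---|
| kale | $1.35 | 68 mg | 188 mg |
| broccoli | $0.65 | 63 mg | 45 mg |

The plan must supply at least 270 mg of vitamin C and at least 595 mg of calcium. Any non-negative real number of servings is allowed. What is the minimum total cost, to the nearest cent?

kale only: max(270/68, 595/188) = 3.971 servings → $5.36.
broccoli only: max(270/63, 595/45) = 13.22 servings → $8.59.
kale + broccoli with both tight: 2.884 servings and 1.173 servings → $4.66.
So the least-cost plan costs $4.66.

$4.66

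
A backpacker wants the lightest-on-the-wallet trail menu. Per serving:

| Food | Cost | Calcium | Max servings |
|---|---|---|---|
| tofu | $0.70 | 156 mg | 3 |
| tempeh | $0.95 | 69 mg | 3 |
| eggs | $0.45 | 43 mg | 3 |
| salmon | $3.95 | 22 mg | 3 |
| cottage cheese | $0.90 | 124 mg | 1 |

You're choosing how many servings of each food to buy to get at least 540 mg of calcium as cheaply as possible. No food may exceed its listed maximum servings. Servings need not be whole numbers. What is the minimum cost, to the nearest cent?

Cost per mg of calcium: tofu $0.0045, cottage cheese $0.0073, eggs $0.0105, tempeh $0.0138, salmon $0.1795.
Take 3 servings of tofu: +468.0 mg calcium for $2.10 (total $2.10, still need 72.0 mg).
Take 0.5806 servings of cottage cheese: +72.0 mg calcium for $0.52 (total $2.62, still need 0.0 mg).
Greedy by cheapest-per-mg is optimal for a single linear constraint, so the minimum cost is $2.62.

$2.62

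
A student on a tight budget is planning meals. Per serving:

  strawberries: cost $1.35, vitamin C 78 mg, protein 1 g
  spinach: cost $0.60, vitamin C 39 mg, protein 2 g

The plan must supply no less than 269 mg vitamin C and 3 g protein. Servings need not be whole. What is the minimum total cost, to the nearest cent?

With two linear requirements the optimum uses one or two foods; enumerate the corners.
strawberries only: max(269/78, 3/1) = 3.449 servings → $4.66.
spinach only: max(269/39, 3/2) = 6.897 servings → $4.14.
strawberries + spinach with both targets exact would need a negative amount; discard.
So the least-cost plan costs $4.14.

$4.14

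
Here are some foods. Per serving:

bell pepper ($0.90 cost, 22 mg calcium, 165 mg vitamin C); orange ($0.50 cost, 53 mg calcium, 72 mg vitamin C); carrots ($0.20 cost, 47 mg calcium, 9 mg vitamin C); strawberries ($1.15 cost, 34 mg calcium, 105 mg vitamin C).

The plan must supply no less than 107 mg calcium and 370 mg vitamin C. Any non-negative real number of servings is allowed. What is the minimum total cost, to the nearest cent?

$2.16

An LP optimum is at a vertex; with two nutrient constraints at most two foods are used. Check each candidate.
bell pepper only: max(107/22, 370/165) = 4.864 servings → $4.38.
orange only: max(107/53, 370/72) = 5.139 servings → $2.57.
carrots only: max(107/47, 370/9) = 41.11 servings → $8.22.
strawberries only: max(107/34, 370/105) = 3.524 servings → $4.05.
bell pepper + orange with both tight: 1.663 servings and 1.329 servings → $2.16.
bell pepper + carrots with both tight: 2.174 servings and 1.259 servings → $2.21.
bell pepper + strawberries with both tight: 0.4076 servings and 2.883 servings → $3.68.
orange + carrots with both targets exact would need a negative amount; discard.
orange + strawberries with both targets exact would need a negative amount; discard.
carrots + strawberries: intersection lies outside the first quadrant.
The minimum over all feasible corners is $2.16.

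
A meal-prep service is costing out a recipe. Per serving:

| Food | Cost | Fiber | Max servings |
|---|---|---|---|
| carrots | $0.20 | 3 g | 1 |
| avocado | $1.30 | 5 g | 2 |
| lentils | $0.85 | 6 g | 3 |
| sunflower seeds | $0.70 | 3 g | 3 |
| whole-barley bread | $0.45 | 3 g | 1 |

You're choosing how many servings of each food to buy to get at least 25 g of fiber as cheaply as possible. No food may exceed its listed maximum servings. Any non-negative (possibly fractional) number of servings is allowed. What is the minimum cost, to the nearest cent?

Cost per g of fiber: carrots $0.0667, lentils $0.1417, whole-barley bread $0.1500, sunflower seeds $0.2333, avocado $0.2600.
Take 1 serving of carrots: +3.0 g fiber for $0.20 (total $0.20, still need 22.0 g).
Take 3 servings of lentils: +18.0 g fiber for $2.55 (total $2.75, still need 4.0 g).
Take 1 serving of whole-barley bread: +3.0 g fiber for $0.45 (total $3.20, still need 1.0 g).
Take 0.3333 servings of sunflower seeds: +1.0 g fiber for $0.23 (total $3.43, still need 0.0 g).
Filling from the cheapest source first is optimal under one linear minimum: $3.43.

$3.43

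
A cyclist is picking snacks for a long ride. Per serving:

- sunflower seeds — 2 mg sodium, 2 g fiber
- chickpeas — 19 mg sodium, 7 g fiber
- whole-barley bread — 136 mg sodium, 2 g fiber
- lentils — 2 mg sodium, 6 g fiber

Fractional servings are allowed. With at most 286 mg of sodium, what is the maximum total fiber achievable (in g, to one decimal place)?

858.0 g

Fiber per mg sodium: lentils 3, sunflower seeds 1, chickpeas 0.3684, whole-barley bread 0.01471.
With no serving limits, spend the whole sodium allowance on lentils: 286 mg / 2 mg × 6 g = 858.0 g.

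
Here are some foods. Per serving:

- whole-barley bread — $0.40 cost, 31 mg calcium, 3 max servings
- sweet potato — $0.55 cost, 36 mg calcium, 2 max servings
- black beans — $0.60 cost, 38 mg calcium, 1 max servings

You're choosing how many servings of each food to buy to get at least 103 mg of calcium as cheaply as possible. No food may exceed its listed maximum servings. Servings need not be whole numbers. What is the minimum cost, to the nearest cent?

$1.35

Cost per mg of calcium: whole-barley bread $0.0129, sweet potato $0.0153, black beans $0.0158.
Take 3 servings of whole-barley bread: +93.0 mg calcium for $1.20 (total $1.20, still need 10.0 mg).
Take 0.2778 servings of sweet potato: +10.0 mg calcium for $0.15 (total $1.35, still need 0.0 mg).
Greedy by cheapest-per-mg is optimal for a single linear constraint, so the minimum cost is $1.35.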